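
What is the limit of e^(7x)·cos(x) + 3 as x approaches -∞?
Evaluate the dominant behaviour as x → -∞; each term tends to a finite value or vanishes.
Limit = 3.

Final answer: 3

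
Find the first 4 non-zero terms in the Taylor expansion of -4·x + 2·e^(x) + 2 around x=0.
x^3/3 + x^2 - 2·x + 4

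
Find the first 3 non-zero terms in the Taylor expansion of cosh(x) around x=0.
x^4/24 + x^2/2 + 1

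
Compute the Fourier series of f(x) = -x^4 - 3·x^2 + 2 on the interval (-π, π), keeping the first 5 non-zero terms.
(-36 + 8·π^2)·cos(x) - 2·π^2·cos(2·x) + (20/27 + 8·π^2/9)·cos(3·x) + (-π^2/2 - 9/16)·cos(4·x) - π^4/5 - π^2 + 2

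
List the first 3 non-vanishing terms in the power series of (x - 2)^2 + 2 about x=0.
x^2 - 4·x + 6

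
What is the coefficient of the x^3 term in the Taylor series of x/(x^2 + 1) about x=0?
Expand to order 3: x/(x^2 + 1) = -x^3 + x + O(x^4).
The coefficient of x^3 is -1.

Final answer: -1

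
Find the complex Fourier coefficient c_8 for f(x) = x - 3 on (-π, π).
Compute the real Fourier coefficients first: a_8 = 0, b_8 = -1/4.
Then c_8 = (a_8 − i·b_8)/2 = i/8.

Final answer: i/8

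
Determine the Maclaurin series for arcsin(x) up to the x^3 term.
x^3/6 + x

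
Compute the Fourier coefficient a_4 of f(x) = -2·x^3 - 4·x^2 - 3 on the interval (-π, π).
a_4 = (1/π) ∫_{-π}^{π} f(x)·cos(4x) dx.
Evaluate the integral (use parity and integration by parts as needed): a_4 = -1.

Final answer: -1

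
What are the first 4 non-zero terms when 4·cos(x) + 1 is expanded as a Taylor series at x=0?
-x^6/180 + x^4/6 - 2·x^2 + 5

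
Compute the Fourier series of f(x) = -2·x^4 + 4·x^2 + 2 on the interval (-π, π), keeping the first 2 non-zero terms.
(-112 + 16·π^2)·cos(x) - 2·π^4/5 + 2 + 4·π^2/3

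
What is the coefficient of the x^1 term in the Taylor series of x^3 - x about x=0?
Expand to order 1: x^3 - x = -x + O(x^2).
The coefficient of x^1 is -1.

Final answer: -1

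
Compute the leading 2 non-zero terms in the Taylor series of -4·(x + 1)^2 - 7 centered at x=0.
-8·x - 11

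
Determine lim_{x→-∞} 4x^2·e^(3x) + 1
The product is a 0·∞ indeterminate form at x → -∞.
Rewrite the product as 4x^2 / e^(-3x) (an ∞/∞ form) and apply L'Hôpital, or use the standard hierarchy e^(3|x|) ≫ |x^2| as x → -∞.
The indeterminate product → 0, so the limit = 1.

Final answer: 1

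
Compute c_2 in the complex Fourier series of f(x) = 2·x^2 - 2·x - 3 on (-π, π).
Compute the real Fourier coefficients first: a_2 = 2, b_2 = 2.
Then c_2 = (a_2 − i·b_2)/2 = 1 - i.

Final answer: 1 - i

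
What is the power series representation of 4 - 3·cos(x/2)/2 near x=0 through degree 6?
x^6/30720 - x^4/256 + 3·x^2/16 + 5/2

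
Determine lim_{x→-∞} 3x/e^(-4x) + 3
The quotient is an ∞/∞ indeterminate form as x → -∞.
Compare growth rates of the dominant terms (exponentials ≫ polynomials ≫ logarithms), or apply L'Hôpital's rule; the quotient → 0.
Adding the constant: 0 + 3 = 3. Limit = 3.

Final answer: 3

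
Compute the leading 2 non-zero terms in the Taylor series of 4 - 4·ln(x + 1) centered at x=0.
4 - 4·x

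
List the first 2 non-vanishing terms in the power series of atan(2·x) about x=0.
-8·x^3/3 + 2·x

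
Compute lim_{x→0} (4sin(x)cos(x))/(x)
Both numerator and denominator → 0 as x → 0; this is a 0/0 indeterminate form.
Expand each to leading order near x = 0: numerator ~ 4·x, denominator ~ x.
The limit of the ratio is 4.

Final answer: 4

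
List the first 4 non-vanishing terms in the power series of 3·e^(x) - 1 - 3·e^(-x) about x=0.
x^5/20 + x^3 + 6·x - 1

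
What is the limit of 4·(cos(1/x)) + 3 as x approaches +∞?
Evaluate the dominant behaviour as x → +∞; each term tends to a finite value or vanishes.
Limit = 7.

Final answer: 7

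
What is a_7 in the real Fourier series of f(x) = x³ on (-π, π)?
a_7 = (1/π) ∫_{-π}^{π} f(x)·cos(7x) dx.
Evaluate the integral (use parity and integration by parts as needed): a_7 = 0.

Final answer: 0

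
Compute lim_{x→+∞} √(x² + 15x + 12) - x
This is an ∞ − ∞ indeterminate form.
Multiply and divide by the conjugate √(x²+15x + 12) + x; the x² terms cancel, leaving (15x + 12)/(√(x²+15x + 12)+x) → 15/2.
Limit = 15/2.

Final answer: 15/2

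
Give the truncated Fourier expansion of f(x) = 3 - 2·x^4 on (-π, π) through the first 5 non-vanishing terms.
(-96 + 16·π^2)·cos(x) + (6 - 4·π^2)·cos(2·x) + (-32/27 + 16·π^2/9)·cos(3·x) + (3/8 - π^2)·cos(4·x) - 2·π^4/5 + 3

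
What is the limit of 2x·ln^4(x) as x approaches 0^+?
This is a 0·∞ indeterminate form at x → 0⁺.
Rewrite the product as 2·ln^4(x) / x^(-1) and apply L'Hôpital, or use the standard hierarchy x^(-1) ≫ |ln x|^4 as x → 0⁺.
The indeterminate product → 0, so the limit = 0.

Final answer: 0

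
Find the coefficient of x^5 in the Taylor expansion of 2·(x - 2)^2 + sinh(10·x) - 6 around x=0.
Expand to order 5: 2·(x - 2)^2 + sinh(10·x) - 6 = 2500·x^5/3 + 500·x^3/3 + 2·x^2 + 2·x + 2 + O(x^6).
The coefficient of x^5 is 2500/3.

Final answer: 2500/3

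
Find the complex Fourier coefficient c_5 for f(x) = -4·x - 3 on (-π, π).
Compute the real Fourier coefficients first: a_5 = 0, b_5 = -8/5.
Then c_5 = (a_5 − i·b_5)/2 = 4·i/5.

Final answer: 4·i/5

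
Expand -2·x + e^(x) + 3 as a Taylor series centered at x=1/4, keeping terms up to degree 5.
e^(1/4) + 5/2 + (-2 + e^(1/4))·(x - 1/4) + e^(1/4)·(x - 1/4)^2/2 + e^(1/4)·(x - 1/4)^3/6 + e^(1/4)·(x - 1/4)^4/24 + e^(1/4)·(x - 1/4)^5/120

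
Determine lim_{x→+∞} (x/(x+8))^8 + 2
As x → +∞: x/(x+8) = 1/(1 + 8/x) → 1, and the 8th power of a limit-1 base also → 1; with the additive constant, 1 + 2 = 3.
Limit = 3.

Final answer: 3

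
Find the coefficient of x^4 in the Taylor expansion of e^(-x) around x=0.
Expand to order 4: e^(-x) = x^4/24 - x^3/6 + x^2/2 - x + 1 + O(x^5).
The coefficient of x^4 is 1/24.

Final answer: 1/24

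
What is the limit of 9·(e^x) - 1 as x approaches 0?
Direct substitution at x = 0 gives 8.

Final answer: 8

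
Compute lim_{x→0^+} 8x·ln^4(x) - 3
The product is a 0·∞ indeterminate form at x → 0⁺.
Rewrite the product as 8·ln^4(x) / x^(-1) and apply L'Hôpital, or use the standard hierarchy x^(-1) ≫ |ln x|^4 as x → 0⁺.
The indeterminate product → 0, so the limit = -3.

Final answer: -3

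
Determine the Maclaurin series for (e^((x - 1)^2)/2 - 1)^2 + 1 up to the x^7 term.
x^7·(-1 + e/2)^2·(-111·e^(2)/(10·(-1 + e/2)^2) - 407·e/(315·(-1 + e/2))) + x^6·(-1 + e/2)^2·(173·e/(90·(-1 + e/2)) + 1823·e^(2)/(180·(-1 + e/2)^2)) + x^5·(-1 + e/2)^2·(-49·e^(2)/(6·(-1 + e/2)^2) - 13·e/(5·(-1 + e/2))) + x^4·(-1 + e/2)^2·(19·e/(6·(-1 + e/2)) + 67·e^(2)/(12·(-1 + e/2)^2)) + x^3·(-1 + e/2)^2·(-3·e^(2)/(-1 + e/2)^2 - 10·e/(3·(-1 + e/2))) + x^2·(-1 + e/2)^2·(3·e/(-1 + e/2) + e^(2)/(-1 + e/2)^2) - 2·e·x·(-1 + e/2) + (-1 + e/2)^2 + 1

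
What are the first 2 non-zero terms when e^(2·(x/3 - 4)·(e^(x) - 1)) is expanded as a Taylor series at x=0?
1 - 8·x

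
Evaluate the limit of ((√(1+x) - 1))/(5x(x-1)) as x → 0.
Both numerator and denominator → 0 as x → 0; this is a 0/0 indeterminate form.
Expand each to leading order near x = 0: numerator ~ x/2, denominator ~ -5·x.
The limit of the ratio is -1/10.

Final answer: -1/10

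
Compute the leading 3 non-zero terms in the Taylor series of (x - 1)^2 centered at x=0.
x^2 - 2·x + 1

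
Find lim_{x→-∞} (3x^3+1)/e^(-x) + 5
The quotient is an ∞/∞ indeterminate form as x → -∞.
Compare growth rates of the dominant terms (exponentials ≫ polynomials ≫ logarithms), or apply L'Hôpital's rule; the quotient → 0.
Adding the constant: 0 + 5 = 5. Limit = 5.

Final answer: 5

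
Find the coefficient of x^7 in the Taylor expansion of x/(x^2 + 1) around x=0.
Expand to order 7: x/(x^2 + 1) = -x^7 + x^5 - x^3 + x + O(x^8).
The coefficient of x^7 is -1.

Final answer: -1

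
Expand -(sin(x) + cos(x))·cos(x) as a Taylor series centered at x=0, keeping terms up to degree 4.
-x^4/3 + 2·x^3/3 + x^2 - x - 1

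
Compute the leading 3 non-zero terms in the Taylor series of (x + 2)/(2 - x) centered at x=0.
x^2/2 + x + 1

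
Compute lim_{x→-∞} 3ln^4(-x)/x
This is an ∞/∞ indeterminate form as x → -∞.
Compare growth rates of the dominant terms (exponentials ≫ polynomials ≫ logarithms), or apply L'Hôpital's rule; the quotient → 0.
Limit = 0.

Final answer: 0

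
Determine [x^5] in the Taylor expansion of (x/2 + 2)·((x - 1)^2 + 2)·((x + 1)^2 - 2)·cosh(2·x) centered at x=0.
Expand to order 5: (x/2 + 2)·((x - 1)^2 + 2)·((x + 1)^2 - 2)·cosh(2·x) = 49·x^5/6 - 2·x^4 + 28·x^3 - 12·x^2 + 29·x/2 - 6 + O(x^6).
The coefficient of x^5 is 49/6.

Final answer: 49/6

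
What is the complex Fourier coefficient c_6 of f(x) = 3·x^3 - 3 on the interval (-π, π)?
Compute the real Fourier coefficients first: a_6 = 0, b_6 = 1/6 - π^2.
Then c_6 = (a_6 − i·b_6)/2 = -i/12 + i·π^2/2.

Final answer: -i/12 + i·π^2/2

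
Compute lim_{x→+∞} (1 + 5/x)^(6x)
As x → +∞: write (1 + 5/x)^(6x) = ((1 + 5/x)^x)^6 → (e^5)^6 = e^30.
Limit = e^(30).

Final answer: e^(30)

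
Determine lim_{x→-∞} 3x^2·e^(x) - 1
The product is a 0·∞ indeterminate form at x → -∞.
Rewrite the product as 3x^2 / e^(-x) (an ∞/∞ form) and apply L'Hôpital, or use the standard hierarchy e^(|x|) ≫ |x^2| as x → -∞.
The indeterminate product → 0, so the limit = -1.

Final answer: -1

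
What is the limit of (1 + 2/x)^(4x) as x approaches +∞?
As x → +∞: write (1 + 2/x)^(4x) = ((1 + 2/x)^x)^4 → (e^2)^4 = e^8.
Limit = e^(8).

Final answer: e^(8)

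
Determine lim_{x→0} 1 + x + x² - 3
Direct substitution at x = 0 gives -2.

Final answer: -2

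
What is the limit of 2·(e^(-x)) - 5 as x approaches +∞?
Evaluate the dominant behaviour as x → +∞; each term tends to a finite value or vanishes.
Limit = -5.

Final answer: -5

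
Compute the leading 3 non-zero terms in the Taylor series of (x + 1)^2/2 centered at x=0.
x^2/2 + x + 1/2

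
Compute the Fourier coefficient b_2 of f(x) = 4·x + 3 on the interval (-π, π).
b_2 = (1/π) ∫_{-π}^{π} f(x)·sin(2x) dx.
Evaluate the integral (use parity and integration by parts as needed): b_2 = -4.

Final answer: -4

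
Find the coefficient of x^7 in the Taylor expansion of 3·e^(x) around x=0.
Expand to order 7: 3·e^(x) = x^7/1680 + x^6/240 + x^5/40 + x^4/8 + x^3/2 + 3·x^2/2 + 3·x + 3 + O(x^8).
The coefficient of x^7 is 1/1680.

Final answer: 1/1680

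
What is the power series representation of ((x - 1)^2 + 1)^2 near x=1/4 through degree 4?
625/256 - 75·(x - 1/4)/16 + 43·(x - 1/4)^2/8 - 3·(x - 1/4)^3 + (x - 1/4)^4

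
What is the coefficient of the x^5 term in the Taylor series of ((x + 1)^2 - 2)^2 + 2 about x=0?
Expand to order 5: ((x + 1)^2 - 2)^2 + 2 = x^4 + 4·x^3 + 2·x^2 - 4·x + 3 + O(x^6).
The coefficient of x^5 is 0.

Final answer: 0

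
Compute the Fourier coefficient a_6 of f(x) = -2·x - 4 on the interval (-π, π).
a_6 = (1/π) ∫_{-π}^{π} f(x)·cos(6x) dx.
Evaluate the integral (use parity and integration by parts as needed): a_6 = 0.

Final answer: 0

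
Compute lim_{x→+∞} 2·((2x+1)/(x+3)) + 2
Evaluate the dominant behaviour as x → +∞; each term tends to a finite value or vanishes.
Limit = 6.

Final answer: 6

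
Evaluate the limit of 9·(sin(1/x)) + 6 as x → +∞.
Evaluate the dominant behaviour as x → +∞; each term tends to a finite value or vanishes.
Limit = 6.

Final answer: 6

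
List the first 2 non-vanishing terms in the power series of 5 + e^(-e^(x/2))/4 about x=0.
-x·e^(-1)/8 + e^(-1)/4 + 5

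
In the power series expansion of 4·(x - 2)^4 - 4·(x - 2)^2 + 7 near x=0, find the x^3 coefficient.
Expand to order 3: 4·(x - 2)^4 - 4·(x - 2)^2 + 7 = -32·x^3 + 92·x^2 - 112·x + 55 + O(x^4).
The coefficient of x^3 is -32.

Final answer: -32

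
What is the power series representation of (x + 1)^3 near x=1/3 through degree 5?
64/27 + 16·(x - 1/3)/3 + 4·(x - 1/3)^2 + (x - 1/3)^3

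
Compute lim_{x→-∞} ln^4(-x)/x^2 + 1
The quotient is an ∞/∞ indeterminate form as x → -∞.
Compare growth rates of the dominant terms (exponentials ≫ polynomials ≫ logarithms), or apply L'Hôpital's rule; the quotient → 0.
Adding the constant: 0 + 1 = 1. Limit = 1.

Final answer: 1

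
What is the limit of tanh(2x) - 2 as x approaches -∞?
Evaluate the dominant behaviour as x → -∞; each term tends to a finite value or vanishes.
Limit = -3.

Final answer: -3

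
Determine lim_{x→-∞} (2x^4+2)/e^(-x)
This is an ∞/∞ indeterminate form as x → -∞.
Compare growth rates of the dominant terms (exponentials ≫ polynomials ≫ logarithms), or apply L'Hôpital's rule; the quotient → 0.
Limit = 0.

Final answer: 0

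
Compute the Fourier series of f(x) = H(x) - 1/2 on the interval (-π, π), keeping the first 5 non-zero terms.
2·sin(x)/π + 2·sin(3·x)/(3·π) + 2·sin(5·x)/(5·π) + 2·sin(7·x)/(7·π) + 2·sin(9·x)/(9·π)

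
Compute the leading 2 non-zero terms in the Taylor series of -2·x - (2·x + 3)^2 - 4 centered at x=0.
-14·x - 13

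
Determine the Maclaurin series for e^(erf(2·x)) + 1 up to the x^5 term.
x^5·(-128/(3·π^(3/2)) + 128/(15·π^(5/2)) + 32/(5·√(π))) + x^4·(-64/(3·π) + 32/(3·π^2)) + x^3·(-16/(3·√(π)) + 32/(3·π^(3/2))) + 8·x^2/π + 4·x/√(π) + 2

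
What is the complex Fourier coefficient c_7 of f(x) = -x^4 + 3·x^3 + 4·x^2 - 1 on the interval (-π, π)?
Compute the real Fourier coefficients first: a_7 = -832/2401 + 8·π^2/49, b_7 = -36/343 + 6·π^2/7.
Then c_7 = (a_7 − i·b_7)/2 = -416/2401 + 4·π^2/49 - 3·i·π^2/7 + 18·i/343.

Final answer: -416/2401 + 4·π^2/49 - 3·i·π^2/7 + 18·i/343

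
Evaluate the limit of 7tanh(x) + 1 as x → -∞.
Evaluate the dominant behaviour as x → -∞; each term tends to a finite value or vanishes.
Limit = -6.

Final answer: -6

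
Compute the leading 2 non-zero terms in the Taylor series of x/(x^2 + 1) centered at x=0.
-x^3 + x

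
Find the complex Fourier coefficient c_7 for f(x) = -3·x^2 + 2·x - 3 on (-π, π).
Compute the real Fourier coefficients first: a_7 = 12/49, b_7 = 4/7.
Then c_7 = (a_7 − i·b_7)/2 = 6/49 - 2·i/7.

Final answer: 6/49 - 2·i/7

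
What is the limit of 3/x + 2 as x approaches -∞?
Evaluate the dominant behaviour as x → -∞; each term tends to a finite value or vanishes.
Limit = 2.

Final answer: 2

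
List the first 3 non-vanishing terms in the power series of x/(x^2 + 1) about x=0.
x^5 - x^3 + x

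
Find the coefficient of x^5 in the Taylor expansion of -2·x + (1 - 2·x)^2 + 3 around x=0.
Expand to order 5: -2·x + (1 - 2·x)^2 + 3 = 4·x^2 - 6·x + 4 + O(x^6).
The coefficient of x^5 is 0.

Final answer: 0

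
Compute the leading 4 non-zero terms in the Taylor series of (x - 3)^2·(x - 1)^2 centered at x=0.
-8·x^3 + 22·x^2 - 24·x + 9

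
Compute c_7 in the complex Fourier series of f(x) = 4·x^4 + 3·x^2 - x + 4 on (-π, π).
Compute the real Fourier coefficients first: a_7 = -32·π^2/49 - 396/2401, b_7 = -2/7.
Then c_7 = (a_7 − i·b_7)/2 = -16·π^2/49 - 198/2401 + i/7.

Final answer: -16·π^2/49 - 198/2401 + i/7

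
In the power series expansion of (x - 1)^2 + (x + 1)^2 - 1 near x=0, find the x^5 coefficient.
Expand to order 5: (x - 1)^2 + (x + 1)^2 - 1 = 2·x^2 + 1 + O(x^6).
The coefficient of x^5 is 0.

Final answer: 0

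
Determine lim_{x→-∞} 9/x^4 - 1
Evaluate the dominant behaviour as x → -∞; each term tends to a finite value or vanishes.
Limit = -1.

Final answer: -1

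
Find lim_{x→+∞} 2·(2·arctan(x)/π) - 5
Evaluate the dominant behaviour as x → +∞; each term tends to a finite value or vanishes.
Limit = -3.

Final answer: -3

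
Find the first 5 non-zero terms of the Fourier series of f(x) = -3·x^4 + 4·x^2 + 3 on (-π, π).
(-160 + 24·π^2)·cos(x) + (13 - 6·π^2)·cos(2·x) + (-32/9 + 8·π^2/3)·cos(3·x) + (25/16 - 3·π^2/2)·cos(4·x) - 3·π^4/5 + 3 + 4·π^2/3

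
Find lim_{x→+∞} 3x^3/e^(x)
This is an ∞/∞ indeterminate form as x → +∞.
The exponential denominator e^(x) dominates the polynomial numerator (e^x ≫ x^3 as x → ∞), so the quotient → 0.
Limit = 0.

Final answer: 0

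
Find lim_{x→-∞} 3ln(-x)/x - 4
The quotient is an ∞/∞ indeterminate form as x → -∞.
Compare growth rates of the dominant terms (exponentials ≫ polynomials ≫ logarithms), or apply L'Hôpital's rule; the quotient → 0.
Adding the constant: 0 - 4 = -4. Limit = -4.

Final answer: -4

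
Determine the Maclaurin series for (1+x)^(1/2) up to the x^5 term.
7·x^5/256 - 5·x^4/128 + x^3/16 - x^2/8 + x/2 + 1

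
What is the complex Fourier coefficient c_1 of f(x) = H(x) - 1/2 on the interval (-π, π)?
Compute the real Fourier coefficients first: a_1 = 0, b_1 = 2/π.
Then c_1 = (a_1 − i·b_1)/2 = -i/π.

Final answer: -i/π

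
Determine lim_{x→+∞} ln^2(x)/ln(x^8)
This is an ∞/∞ indeterminate form as x → +∞.
Write ln(x^8) = 8·ln(x), reducing the quotient to ln(x)/8 → ∞.
Limit = ∞.

Final answer: ∞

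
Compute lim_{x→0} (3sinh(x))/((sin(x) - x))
Both numerator and denominator → 0 as x → 0; this is a 0/0 indeterminate form.
Expand each to leading order near x = 0: numerator ~ 3·x, denominator ~ -x^3/6.
The limit of the ratio is -∞.

Final answer: -∞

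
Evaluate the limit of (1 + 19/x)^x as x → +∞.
As x → +∞: this is the defining limit (1 + 19/x)^x → e^19.
Limit = e^(19).

Final answer: e^(19)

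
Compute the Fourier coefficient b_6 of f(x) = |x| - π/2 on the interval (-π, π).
b_6 = (1/π) ∫_{-π}^{π} f(x)·sin(6x) dx.
Evaluate the integral (use parity and integration by parts as needed): b_6 = 0.

Final answer: 0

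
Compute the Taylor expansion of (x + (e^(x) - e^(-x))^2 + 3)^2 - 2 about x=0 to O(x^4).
8·x^3 + 25·x^2 + 6·x + 7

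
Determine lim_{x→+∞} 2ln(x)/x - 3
The quotient is an ∞/∞ indeterminate form as x → +∞.
The polynomial denominator x dominates the logarithmic numerator (any positive power of x ≫ ln(x) as x → ∞), so the quotient → 0.
Adding the constant: 0 - 3 = -3. Limit = -3.

Final answer: -3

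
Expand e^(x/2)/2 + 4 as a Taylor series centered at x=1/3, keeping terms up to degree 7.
e^(1/6)/2 + 4 + e^(1/6)·(x - 1/3)/4 + e^(1/6)·(x - 1/3)^2/16 + e^(1/6)·(x - 1/3)^3/96 + e^(1/6)·(x - 1/3)^4/768 + e^(1/6)·(x - 1/3)^5/7680 + e^(1/6)·(x - 1/3)^6/92160 + e^(1/6)·(x - 1/3)^7/1290240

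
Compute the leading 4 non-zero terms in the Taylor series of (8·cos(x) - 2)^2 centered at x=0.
-14·x^6/5 + 20·x^4 - 48·x^2 + 36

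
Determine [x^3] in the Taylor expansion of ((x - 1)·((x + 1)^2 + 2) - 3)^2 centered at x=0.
Expand to order 3: ((x - 1)·((x + 1)^2 + 2) - 3)^2 = -10·x^3 - 11·x^2 - 12·x + 36 + O(x^4).
The coefficient of x^3 is -10.

Final answer: -10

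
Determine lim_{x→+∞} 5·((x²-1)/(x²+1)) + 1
Evaluate the dominant behaviour as x → +∞; each term tends to a finite value or vanishes.
Limit = 6.

Final answer: 6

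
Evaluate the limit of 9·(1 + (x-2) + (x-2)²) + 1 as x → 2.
Direct substitution at x = 2 gives 10.

Final answer: 10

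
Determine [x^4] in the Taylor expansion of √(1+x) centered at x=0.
Expand to order 4: √(1+x) = -5·x^4/128 + x^3/16 - x^2/8 + x/2 + 1 + O(x^5).
The coefficient of x^4 is -5/128.

Final answer: -5/128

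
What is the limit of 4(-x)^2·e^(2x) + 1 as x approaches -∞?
The product is a 0·∞ indeterminate form at x → -∞.
Rewrite the product as 4(-x)^2 / e^(-2x) (an ∞/∞ form) and apply L'Hôpital, or use the standard hierarchy e^(2|x|) ≫ |(-x)^2| as x → -∞.
The indeterminate product → 0, so the limit = 1.

Final answer: 1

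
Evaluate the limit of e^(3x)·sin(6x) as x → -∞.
Evaluate the dominant behaviour as x → -∞; each term tends to a finite value or vanishes.
Limit = 0.

Final answer: 0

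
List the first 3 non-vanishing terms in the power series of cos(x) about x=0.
x^4/24 - x^2/2 + 1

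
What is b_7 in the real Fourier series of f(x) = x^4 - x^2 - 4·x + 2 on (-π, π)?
b_7 = (1/π) ∫_{-π}^{π} f(x)·sin(7x) dx.
Evaluate the integral (use parity and integration by parts as needed): b_7 = -8/7.

Final answer: -8/7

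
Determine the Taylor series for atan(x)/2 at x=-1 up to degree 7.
-π/8 + (x + 1)/4 + (x + 1)^2/8 + (x + 1)^3/24 - (x + 1)^5/80 - (x + 1)^6/96 - (x + 1)^7/224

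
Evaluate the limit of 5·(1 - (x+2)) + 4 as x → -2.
Direct substitution at x = -2 gives 9.

Final answer: 9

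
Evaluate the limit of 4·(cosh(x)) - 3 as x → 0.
Direct substitution at x = 0 gives 1.

Final answer: 1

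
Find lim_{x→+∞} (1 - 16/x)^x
As x → +∞: this is the defining limit (1 - 16/x)^x → e^(-16).
Limit = e^(-16).

Final answer: e^(-16)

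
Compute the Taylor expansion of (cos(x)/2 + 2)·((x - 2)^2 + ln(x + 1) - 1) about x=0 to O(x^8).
3187·x^7/10080 - 83·x^6/240 + 17·x^5/48 - 11·x^4/16 + 19·x^3/12 + x^2/2 - 15·x/2 + 15/2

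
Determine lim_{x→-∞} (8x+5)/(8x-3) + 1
Evaluate the dominant behaviour as x → -∞; each term tends to a finite value or vanishes.
Limit = 2.

Final answer: 2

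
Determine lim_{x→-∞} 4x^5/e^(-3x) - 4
The quotient is an ∞/∞ indeterminate form as x → -∞.
Compare growth rates of the dominant terms (exponentials ≫ polynomials ≫ logarithms), or apply L'Hôpital's rule; the quotient → 0.
Adding the constant: 0 - 4 = -4. Limit = -4.

Final answer: -4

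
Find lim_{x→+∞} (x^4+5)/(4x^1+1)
This is an ∞/∞ indeterminate form as x → +∞.
Divide numerator and denominator by x^4 and let the lower-order terms vanish; the numerator's degree 4 exceeds the denominator's degree 1, so the quotient diverges.
Limit = ∞.

Final answer: ∞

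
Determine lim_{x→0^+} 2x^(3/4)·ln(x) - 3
The product is a 0·∞ indeterminate form at x → 0⁺.
Rewrite the product as 2·ln(x) / x^(-3/4) and apply L'Hôpital, or use the standard hierarchy x^(-3/4) ≫ |ln x| as x → 0⁺.
The indeterminate product → 0, so the limit = -3.

Final answer: -3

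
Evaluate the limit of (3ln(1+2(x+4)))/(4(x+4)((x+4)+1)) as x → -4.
Both numerator and denominator → 0 as x → -4; this is a 0/0 indeterminate form.
Expand each to leading order near x = -4: numerator ~ 6·(x + 4), denominator ~ 4·(x + 4).
The limit of the ratio is 3/2.

Final answer: 3/2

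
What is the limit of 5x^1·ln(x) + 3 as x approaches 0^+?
The product is a 0·∞ indeterminate form at x → 0⁺.
Rewrite the product as 5·ln(x) / x^(-1) and apply L'Hôpital, or use the standard hierarchy x^(-1) ≫ |ln x| as x → 0⁺.
The indeterminate product → 0, so the limit = 3.

Final answer: 3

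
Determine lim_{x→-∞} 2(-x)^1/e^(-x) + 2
The quotient is an ∞/∞ indeterminate form as x → -∞.
Compare growth rates of the dominant terms (exponentials ≫ polynomials ≫ logarithms), or apply L'Hôpital's rule; the quotient → 0.
Adding the constant: 0 + 2 = 2. Limit = 2.

Final answer: 2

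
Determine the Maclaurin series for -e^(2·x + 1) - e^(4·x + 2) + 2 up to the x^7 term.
x^7·(-1024·e^(2)/315 - 8·e/315) + x^6·(-256·e^(2)/45 - 4·e/45) + x^5·(-128·e^(2)/15 - 4·e/15) + x^4·(-32·e^(2)/3 - 2·e/3) + x^3·(-32·e^(2)/3 - 4·e/3) + x^2·(-8·e^(2) - 2·e) + x·(-4·e^(2) - 2·e) - e^(2) - e + 2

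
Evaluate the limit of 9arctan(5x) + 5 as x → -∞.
Evaluate the dominant behaviour as x → -∞; each term tends to a finite value or vanishes.
Limit = 5 - 9·π/2.

Final answer: 5 - 9·π/2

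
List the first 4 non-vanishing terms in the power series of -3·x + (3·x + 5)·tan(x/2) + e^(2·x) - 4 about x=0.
37·x^3/24 + 7·x^2/2 + 3·x/2 - 3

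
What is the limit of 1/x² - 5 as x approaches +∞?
Evaluate the dominant behaviour as x → +∞; each term tends to a finite value or vanishes.
Limit = -5.

Final answer: -5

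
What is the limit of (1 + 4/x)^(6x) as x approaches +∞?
As x → +∞: write (1 + 4/x)^(6x) = ((1 + 4/x)^x)^6 → (e^4)^6 = e^24.
Limit = e^(24).

Final answer: e^(24)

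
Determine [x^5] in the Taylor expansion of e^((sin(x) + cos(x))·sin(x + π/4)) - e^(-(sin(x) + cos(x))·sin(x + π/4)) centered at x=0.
Expand to order 5: e^((sin(x) + cos(x))·sin(x + π/4)) - e^(-(sin(x) + cos(x))·sin(x + π/4)) = x^5·(-√(2)·e^(√(2)/2)/2 - √(2)·e^(-√(2)/2)/2) + x^4·(-7·e^(√(2)/2)/6 + 7·e^(-√(2)/2)/6) + x^3·(-√(2)·e^(√(2)/2)/3 - √(2)·e^(-√(2)/2)/3) + x^2·(-e^(-√(2)/2) + e^(√(2)/2)) + x·(√(2)·e^(-√(2)/2) + √(2)·e^(√(2)/2)) - e^(-√(2)/2) + e^(√(2)/2) + O(x^6).
The coefficient of x^5 is -√(2)·e^(√(2)/2)/2 - √(2)·e^(-√(2)/2)/2.

Final answer: -√(2)·e^(√(2)/2)/2 - √(2)·e^(-√(2)/2)/2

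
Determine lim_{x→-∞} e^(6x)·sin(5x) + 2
Evaluate the dominant behaviour as x → -∞; each term tends to a finite value or vanishes.
Limit = 2.

Final answer: 2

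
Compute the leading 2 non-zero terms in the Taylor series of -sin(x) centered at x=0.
x^3/6 - x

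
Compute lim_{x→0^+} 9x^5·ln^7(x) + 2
The product is a 0·∞ indeterminate form at x → 0⁺.
Rewrite the product as 9·ln^7(x) / x^(-5) and apply L'Hôpital, or use the standard hierarchy x^(-5) ≫ |ln x|^7 as x → 0⁺.
The indeterminate product → 0, so the limit = 2.

Final answer: 2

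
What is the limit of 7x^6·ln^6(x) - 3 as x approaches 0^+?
The product is a 0·∞ indeterminate form at x → 0⁺.
Rewrite the product as 7·ln^6(x) / x^(-6) and apply L'Hôpital, or use the standard hierarchy x^(-6) ≫ |ln x|^6 as x → 0⁺.
The indeterminate product → 0, so the limit = -3.

Final answer: -3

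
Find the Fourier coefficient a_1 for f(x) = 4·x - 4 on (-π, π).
a_1 = (1/π) ∫_{-π}^{π} f(x)·cos(1x) dx.
Evaluate the integral (use parity and integration by parts as needed): a_1 = 0.

Final answer: 0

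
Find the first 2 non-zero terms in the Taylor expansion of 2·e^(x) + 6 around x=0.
2·x + 8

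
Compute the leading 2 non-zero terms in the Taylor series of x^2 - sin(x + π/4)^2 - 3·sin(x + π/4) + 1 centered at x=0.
x·(-3·√(2)/2 - 1) - 3·√(2)/2 + 1/2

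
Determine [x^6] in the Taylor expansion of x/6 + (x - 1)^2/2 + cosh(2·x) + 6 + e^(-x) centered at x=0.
Expand to order 6: x/6 + (x - 1)^2/2 + cosh(2·x) + 6 + e^(-x) = 13·x^6/144 - x^5/120 + 17·x^4/24 - x^3/6 + 3·x^2 - 11·x/6 + 17/2 + O(x^7).
The coefficient of x^6 is 13/144.

Final answer: 13/144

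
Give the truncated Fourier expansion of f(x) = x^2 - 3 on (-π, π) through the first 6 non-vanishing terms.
-4·cos(x) + cos(2·x) - 4·cos(3·x)/9 + cos(4·x)/4 - 4·cos(5·x)/25 - 3 + π^2/3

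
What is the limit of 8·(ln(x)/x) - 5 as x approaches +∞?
Evaluate the dominant behaviour as x → +∞; each term tends to a finite value or vanishes.
Limit = -5.

Final answer: -5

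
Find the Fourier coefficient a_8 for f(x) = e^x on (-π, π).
a_8 = (1/π) ∫_{-π}^{π} f(x)·cos(8x) dx.
Evaluate the integral (use parity and integration by parts as needed): a_8 = (-1 + e^(2·π))·e^(-π)/(65·π).

Final answer: (-1 + e^(2·π))·e^(-π)/(65·π)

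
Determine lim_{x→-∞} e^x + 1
Evaluate the dominant behaviour as x → -∞; each term tends to a finite value or vanishes.
Limit = 1.

Final answer: 1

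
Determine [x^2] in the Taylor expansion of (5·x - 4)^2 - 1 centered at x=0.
Expand to order 2: (5·x - 4)^2 - 1 = 25·x^2 - 40·x + 15 + O(x^3).
The coefficient of x^2 is 25.

Final answer: 25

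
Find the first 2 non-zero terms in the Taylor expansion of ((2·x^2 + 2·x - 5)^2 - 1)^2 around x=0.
576 - 960·x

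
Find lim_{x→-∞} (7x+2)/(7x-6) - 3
Evaluate the dominant behaviour as x → -∞; each term tends to a finite value or vanishes.
Limit = -2.

Final answer: -2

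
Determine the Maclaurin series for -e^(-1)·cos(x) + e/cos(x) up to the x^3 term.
x^2·(e^(-1)/2 + e/2) - e^(-1) + e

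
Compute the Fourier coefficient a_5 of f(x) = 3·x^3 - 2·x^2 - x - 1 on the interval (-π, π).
a_5 = (1/π) ∫_{-π}^{π} f(x)·cos(5x) dx.
Evaluate the integral (use parity and integration by parts as needed): a_5 = 8/25.

Final answer: 8/25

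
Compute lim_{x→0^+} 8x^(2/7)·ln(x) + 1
The product is a 0·∞ indeterminate form at x → 0⁺.
Rewrite the product as 8·ln(x) / x^(-2/7) and apply L'Hôpital, or use the standard hierarchy x^(-2/7) ≫ |ln x| as x → 0⁺.
The indeterminate product → 0, so the limit = 1.

Final answer: 1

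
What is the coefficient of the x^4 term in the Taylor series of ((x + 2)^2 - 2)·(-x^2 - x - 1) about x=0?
Expand to order 4: ((x + 2)^2 - 2)·(-x^2 - x - 1) = -x^4 - 5·x^3 - 7·x^2 - 6·x - 2 + O(x^5).
The coefficient of x^4 is -1.

Final answer: -1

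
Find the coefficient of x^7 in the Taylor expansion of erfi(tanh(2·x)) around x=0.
Expand to order 7: erfi(tanh(2·x)) = 256·x^7/(21·√(π)) - 32·x^5/(5·√(π)) + 4·x/√(π) + O(x^8).
The coefficient of x^7 is 256/(21·√(π)).

Final answer: 256/(21·√(π))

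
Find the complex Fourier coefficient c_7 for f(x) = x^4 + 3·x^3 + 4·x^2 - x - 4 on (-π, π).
Compute the real Fourier coefficients first: a_7 = -8·π^2/49 - 736/2401, b_7 = -134/343 + 6·π^2/7.
Then c_7 = (a_7 − i·b_7)/2 = -4·π^2/49 - 368/2401 - 3·i·π^2/7 + 67·i/343.

Final answer: -4·π^2/49 - 368/2401 - 3·i·π^2/7 + 67·i/343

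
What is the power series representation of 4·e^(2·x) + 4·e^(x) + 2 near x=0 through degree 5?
11·x^5/10 + 17·x^4/6 + 6·x^3 + 10·x^2 + 12·x + 10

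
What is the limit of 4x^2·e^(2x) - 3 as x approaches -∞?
The product is a 0·∞ indeterminate form at x → -∞.
Rewrite the product as 4x^2 / e^(-2x) (an ∞/∞ form) and apply L'Hôpital, or use the standard hierarchy e^(2|x|) ≫ |x^2| as x → -∞.
The indeterminate product → 0, so the limit = -3.

Final answer: -3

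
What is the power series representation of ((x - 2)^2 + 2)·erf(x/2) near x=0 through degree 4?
x^4/(3·√(π)) + x^3/(2·√(π)) - 4·x^2/√(π) + 6·x/√(π)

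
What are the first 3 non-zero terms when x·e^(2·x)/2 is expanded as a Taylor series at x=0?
x^3 + x^2 + x/2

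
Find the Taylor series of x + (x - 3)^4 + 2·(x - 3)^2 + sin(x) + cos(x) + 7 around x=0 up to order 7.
-x^7/5040 - x^6/720 + x^5/120 + 25·x^4/24 - 73·x^3/6 + 111·x^2/2 - 118·x + 107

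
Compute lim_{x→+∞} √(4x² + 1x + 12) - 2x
As x → +∞: multiply by the conjugate to get (1x+12)/(√(4x²+1x+12)+2x); the denominator ~ 4x, so the limit is 1/4.
Limit = 1/4.

Final answer: 1/4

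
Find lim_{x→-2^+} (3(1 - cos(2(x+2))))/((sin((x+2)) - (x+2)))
Both numerator and denominator → 0 as x → -2^+; this is a 0/0 indeterminate form.
Expand each to leading order near x = -2: numerator ~ 6·(x + 2)^2, denominator ~ -(x + 2)^3/6.
The limit of the ratio is -∞.

Final answer: -∞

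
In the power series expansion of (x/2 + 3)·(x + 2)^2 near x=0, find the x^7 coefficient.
Expand to order 7: (x/2 + 3)·(x + 2)^2 = x^3/2 + 5·x^2 + 14·x + 12 + O(x^8).
The coefficient of x^7 is 0.

Final answer: 0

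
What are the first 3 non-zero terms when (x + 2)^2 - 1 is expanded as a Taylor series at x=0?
x^2 + 4·x + 3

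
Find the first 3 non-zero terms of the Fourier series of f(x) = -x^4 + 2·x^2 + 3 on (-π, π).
(-56 + 8·π^2)·cos(x) + (5 - 2·π^2)·cos(2·x) - π^4/5 + 3 + 2·π^2/3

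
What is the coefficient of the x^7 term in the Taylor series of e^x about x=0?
Expand to order 7: e^x = x^7/5040 + x^6/720 + x^5/120 + x^4/24 + x^3/6 + x^2/2 + x + 1 + O(x^8).
The coefficient of x^7 is 1/5040.

Final answer: 1/5040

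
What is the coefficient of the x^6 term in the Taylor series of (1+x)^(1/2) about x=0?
Expand to order 6: (1+x)^(1/2) = -21·x^6/1024 + 7·x^5/256 - 5·x^4/128 + x^3/16 - x^2/8 + x/2 + 1 + O(x^7).
The coefficient of x^6 is -21/1024.

Final answer: -21/1024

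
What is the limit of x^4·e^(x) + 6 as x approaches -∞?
The product is a 0·∞ indeterminate form at x → -∞.
Rewrite the product as x^4 / e^(-x) (an ∞/∞ form) and apply L'Hôpital, or use the standard hierarchy e^(|x|) ≫ |x^4| as x → -∞.
The indeterminate product → 0, so the limit = 6.

Final answer: 6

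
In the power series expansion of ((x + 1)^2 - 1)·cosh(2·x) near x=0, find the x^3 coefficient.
Expand to order 3: ((x + 1)^2 - 1)·cosh(2·x) = 4·x^3 + x^2 + 2·x + O(x^4).
The coefficient of x^3 is 4.

Final answer: 4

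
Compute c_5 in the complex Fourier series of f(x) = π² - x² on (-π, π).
Compute the real Fourier coefficients first: a_5 = 4/25, b_5 = 0.
Then c_5 = (a_5 − i·b_5)/2 = 2/25.

Final answer: 2/25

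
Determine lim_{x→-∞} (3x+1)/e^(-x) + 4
The quotient is an ∞/∞ indeterminate form as x → -∞.
Compare growth rates of the dominant terms (exponentials ≫ polynomials ≫ logarithms), or apply L'Hôpital's rule; the quotient → 0.
Adding the constant: 0 + 4 = 4. Limit = 4.

Final answer: 4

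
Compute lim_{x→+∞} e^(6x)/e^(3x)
This is an ∞/∞ indeterminate form as x → +∞.
Rewrite e^(6x)/e^(3x) = e^((6−3)x) = e^(3x); the exponent coefficient is 3 > 0 so e^(3x) → ∞.
Limit = ∞.

Final answer: ∞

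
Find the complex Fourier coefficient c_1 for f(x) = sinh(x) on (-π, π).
Compute the real Fourier coefficients first: a_1 = 0, b_1 = sinh(π)/π.
Then c_1 = (a_1 − i·b_1)/2 = -i·sinh(π)/(2·π).

Final answer: -i·sinh(π)/(2·π)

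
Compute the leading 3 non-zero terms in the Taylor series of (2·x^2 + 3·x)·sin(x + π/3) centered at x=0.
x^3·(1 - 3·√(3)/4) + x^2·(3/2 + √(3)) + 3·√(3)·x/2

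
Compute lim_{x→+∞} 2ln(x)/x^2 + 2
The quotient is an ∞/∞ indeterminate form as x → +∞.
The polynomial denominator x^2 dominates the logarithmic numerator (any positive power of x ≫ ln(x) as x → ∞), so the quotient → 0.
Adding the constant: 0 + 2 = 2. Limit = 2.

Final answer: 2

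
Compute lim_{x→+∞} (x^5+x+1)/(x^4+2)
This is an ∞/∞ indeterminate form as x → +∞.
Divide numerator and denominator by x^5 and let the lower-order terms vanish; the numerator's degree 5 exceeds the denominator's degree 4, so the quotient diverges.
Limit = ∞.

Final answer: ∞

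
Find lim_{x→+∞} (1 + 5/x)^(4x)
As x → +∞: write (1 + 5/x)^(4x) = ((1 + 5/x)^x)^4 → (e^5)^4 = e^20.
Limit = e^(20).

Final answer: e^(20)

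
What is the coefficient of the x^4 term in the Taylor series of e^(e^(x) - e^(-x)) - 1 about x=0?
Expand to order 4: e^(e^(x) - e^(-x)) - 1 = 4·x^4/3 + 5·x^3/3 + 2·x^2 + 2·x + O(x^5).
The coefficient of x^4 is 4/3.

Final answer: 4/3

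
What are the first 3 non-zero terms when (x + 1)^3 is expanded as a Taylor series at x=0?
3·x^2 + 3·x + 1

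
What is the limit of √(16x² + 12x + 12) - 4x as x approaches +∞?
As x → +∞: multiply by the conjugate to get (12x+12)/(√(16x²+12x+12)+4x); the denominator ~ 8x, so the limit is 12/8 = 3/2.
Limit = 3/2.

Final answer: 3/2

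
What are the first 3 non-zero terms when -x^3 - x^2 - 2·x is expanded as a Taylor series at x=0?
-x^3 - x^2 - 2·x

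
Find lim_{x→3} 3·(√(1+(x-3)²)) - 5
Direct substitution at x = 3 gives -2.

Final answer: -2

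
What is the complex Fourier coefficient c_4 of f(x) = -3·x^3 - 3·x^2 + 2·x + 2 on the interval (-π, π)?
Compute the real Fourier coefficients first: a_4 = -3/4, b_4 = -25/16 + 3·π^2/2.
Then c_4 = (a_4 − i·b_4)/2 = -3/8 - 3·i·π^2/4 + 25·i/32.

Final answer: -3/8 - 3·i·π^2/4 + 25·i/32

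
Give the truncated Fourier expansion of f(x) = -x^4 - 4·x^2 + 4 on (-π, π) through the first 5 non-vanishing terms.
(-32 + 8·π^2)·cos(x) + (-2·π^2 - 1)·cos(2·x) + (32/27 + 8·π^2/9)·cos(3·x) + (-π^2/2 - 13/16)·cos(4·x) - π^4/5 - 4·π^2/3 + 4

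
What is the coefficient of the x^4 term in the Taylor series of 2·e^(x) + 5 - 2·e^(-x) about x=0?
Expand to order 4: 2·e^(x) + 5 - 2·e^(-x) = 2·x^3/3 + 4·x + 5 + O(x^5).
The coefficient of x^4 is 0.

Final answer: 0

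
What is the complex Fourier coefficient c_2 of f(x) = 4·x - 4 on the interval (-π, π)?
Compute the real Fourier coefficients first: a_2 = 0, b_2 = -4.
Then c_2 = (a_2 − i·b_2)/2 = 2·i.

Final answer: 2·i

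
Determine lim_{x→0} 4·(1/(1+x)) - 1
Direct substitution at x = 0 gives 3.

Final answer: 3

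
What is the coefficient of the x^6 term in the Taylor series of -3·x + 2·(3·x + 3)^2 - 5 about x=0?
Expand to order 6: -3·x + 2·(3·x + 3)^2 - 5 = 18·x^2 + 33·x + 13 + O(x^7).
The coefficient of x^6 is 0.

Final answer: 0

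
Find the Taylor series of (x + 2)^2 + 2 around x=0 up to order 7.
x^2 + 4·x + 6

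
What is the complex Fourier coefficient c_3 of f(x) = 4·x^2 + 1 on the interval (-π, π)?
Compute the real Fourier coefficients first: a_3 = -16/9, b_3 = 0.
Then c_3 = (a_3 − i·b_3)/2 = -8/9.

Final answer: -8/9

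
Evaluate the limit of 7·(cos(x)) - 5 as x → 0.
Direct substitution at x = 0 gives 2.

Final answer: 2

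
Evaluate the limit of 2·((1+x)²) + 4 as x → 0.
Direct substitution at x = 0 gives 6.

Final answer: 6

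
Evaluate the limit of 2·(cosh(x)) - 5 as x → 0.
Direct substitution at x = 0 gives -3.

Final answer: -3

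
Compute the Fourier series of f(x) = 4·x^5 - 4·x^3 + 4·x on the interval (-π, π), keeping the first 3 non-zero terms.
(-168·π^2 + 8·π^4 + 1016)·sin(x) + (-4·π^4 - 40 + 24·π^2)·sin(2·x) + (-232·π^2/27 + 680/81 + 8·π^4/3)·sin(3·x)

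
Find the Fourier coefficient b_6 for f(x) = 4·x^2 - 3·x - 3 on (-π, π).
b_6 = (1/π) ∫_{-π}^{π} f(x)·sin(6x) dx.
Evaluate the integral (use parity and integration by parts as needed): b_6 = 1.

Final answer: 1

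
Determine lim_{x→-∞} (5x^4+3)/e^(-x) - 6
The quotient is an ∞/∞ indeterminate form as x → -∞.
Compare growth rates of the dominant terms (exponentials ≫ polynomials ≫ logarithms), or apply L'Hôpital's rule; the quotient → 0.
Adding the constant: 0 - 6 = -6. Limit = -6.

Final answer: -6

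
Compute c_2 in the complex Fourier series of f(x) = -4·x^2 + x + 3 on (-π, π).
Compute the real Fourier coefficients first: a_2 = -4, b_2 = -1.
Then c_2 = (a_2 − i·b_2)/2 = -2 + i/2.

Final answer: -2 + i/2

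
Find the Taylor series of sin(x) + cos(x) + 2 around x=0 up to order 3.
-x^3/6 - x^2/2 + x + 3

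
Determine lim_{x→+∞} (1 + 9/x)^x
As x → +∞: this is the defining limit (1 + 9/x)^x → e^9.
Limit = e^(9).

Final answer: e^(9)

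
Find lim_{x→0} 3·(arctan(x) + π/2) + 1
Direct substitution at x = 0 gives 1 + 3·π/2.

Final answer: 1 + 3·π/2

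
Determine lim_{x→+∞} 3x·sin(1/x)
As x → +∞: let u = 1/x → 0⁺; then 3·x·sin(1/x) = 3·1·sin(u)/u → 3·1·1 = 3.
Limit = 3.

Final answer: 3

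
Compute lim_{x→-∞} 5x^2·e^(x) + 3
The product is a 0·∞ indeterminate form at x → -∞.
Rewrite the product as 5x^2 / e^(-x) (an ∞/∞ form) and apply L'Hôpital, or use the standard hierarchy e^(|x|) ≫ |x^2| as x → -∞.
The indeterminate product → 0, so the limit = 3.

Final answer: 3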